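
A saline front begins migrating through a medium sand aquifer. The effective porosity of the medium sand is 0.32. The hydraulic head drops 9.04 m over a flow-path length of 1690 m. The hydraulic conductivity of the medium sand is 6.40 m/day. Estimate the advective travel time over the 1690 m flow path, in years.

Hydraulic gradient i = Δh / L = 9.04 / 1690 = 0.005349.
Darcy flux q = K · i = 6.400 × 0.005349 = 0.03423 m/day.
Seepage velocity v = q / n_e = 0.03423 / 0.32 = 0.1070 m/day.
Travel time t = L / v = 1690 / 0.1070 = 15797 days = 43.25 years.

43.2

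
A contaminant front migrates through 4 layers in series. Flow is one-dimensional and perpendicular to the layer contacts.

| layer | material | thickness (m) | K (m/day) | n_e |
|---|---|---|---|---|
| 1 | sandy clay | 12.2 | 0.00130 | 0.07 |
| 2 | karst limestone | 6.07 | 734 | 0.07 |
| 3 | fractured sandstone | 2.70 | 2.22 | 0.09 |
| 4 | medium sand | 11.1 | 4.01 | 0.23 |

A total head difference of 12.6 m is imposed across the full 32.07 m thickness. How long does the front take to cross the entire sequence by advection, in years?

8.31

With flow normal to the layers, continuity requires the same specific discharge q through every layer.
Σ(b_i/K_i) = 12.2/0.00130 + 6.07/734 + 2.70/2.22 + 11.1/4.01 = 9389 d.
q = Δh / Σ(b_i/K_i) = 12.6 / 9389 = 0.001342 m/day.
In each layer the seepage velocity is v_i = q/n_i, so the layer transit time is t_i = b_i·n_i / q:
  layer 1 (sandy clay): t_1 = 12.2 × 0.07 / 0.001342 = 636.3 d
  layer 2 (karst limestone): t_2 = 6.07 × 0.07 / 0.001342 = 316.6 d
  layer 3 (fractured sandstone): t_3 = 2.70 × 0.09 / 0.001342 = 181.1 d
  layer 4 (medium sand): t_4 = 11.1 × 0.23 / 0.001342 = 1902 d
Total t = Σ t_i = 3036 days = 8.313 years.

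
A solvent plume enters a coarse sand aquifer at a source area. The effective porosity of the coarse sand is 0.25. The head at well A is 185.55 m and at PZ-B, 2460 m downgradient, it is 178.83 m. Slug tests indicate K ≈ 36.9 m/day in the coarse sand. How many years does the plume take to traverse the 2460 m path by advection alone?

Hydraulic gradient i = (185.55 − 178.83) / 2460 = 6.72 / 2460 = 0.002732.
Darcy flux q = K · i = 36.90 × 0.002732 = 0.1008 m/day.
Seepage velocity v = q / n_e = 0.1008 / 0.25 = 0.4032 m/day.
Travel time t = L / v = 2460 / 0.4032 = 6101 days = 16.70 years.

16.7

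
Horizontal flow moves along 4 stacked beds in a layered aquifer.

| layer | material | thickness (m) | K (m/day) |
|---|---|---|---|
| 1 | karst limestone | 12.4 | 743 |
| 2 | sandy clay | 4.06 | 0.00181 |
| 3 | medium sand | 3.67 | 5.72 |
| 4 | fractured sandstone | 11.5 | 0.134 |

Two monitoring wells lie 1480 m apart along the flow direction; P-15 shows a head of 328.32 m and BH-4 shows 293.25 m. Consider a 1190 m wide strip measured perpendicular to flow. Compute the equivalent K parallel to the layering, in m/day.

292

Flow is parallel to layering, so each bed carries its own Darcy discharge and the transmissivities add.
Σ(K_i·b_i) = 743×12.4 + 0.00181×4.06 + 5.72×3.67 + 0.134×11.5 = 9236 m²/day.
Total thickness b = 31.63 m, so K_eq = Σ(K_i·b_i)/b = 292.0 m/day.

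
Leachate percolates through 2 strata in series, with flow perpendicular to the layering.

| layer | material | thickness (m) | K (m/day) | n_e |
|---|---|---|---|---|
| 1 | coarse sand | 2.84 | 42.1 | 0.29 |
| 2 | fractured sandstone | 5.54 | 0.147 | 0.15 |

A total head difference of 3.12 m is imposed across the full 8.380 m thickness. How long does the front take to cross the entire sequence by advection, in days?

20.0

With flow normal to the layers, continuity requires the same specific discharge q through every layer.
Σ(b_i/K_i) = 2.84/42.1 + 5.54/0.147 = 37.75 d.
q = Δh / Σ(b_i/K_i) = 3.12 / 37.75 = 0.08264 m/day.
In each layer the seepage velocity is v_i = q/n_i, so the layer transit time is t_i = b_i·n_i / q:
  layer 1 (coarse sand): t_1 = 2.84 × 0.29 / 0.08264 = 9.966 d
  layer 2 (fractured sandstone): t_2 = 5.54 × 0.15 / 0.08264 = 10.06 d
Total t = Σ t_i = 20.02 days.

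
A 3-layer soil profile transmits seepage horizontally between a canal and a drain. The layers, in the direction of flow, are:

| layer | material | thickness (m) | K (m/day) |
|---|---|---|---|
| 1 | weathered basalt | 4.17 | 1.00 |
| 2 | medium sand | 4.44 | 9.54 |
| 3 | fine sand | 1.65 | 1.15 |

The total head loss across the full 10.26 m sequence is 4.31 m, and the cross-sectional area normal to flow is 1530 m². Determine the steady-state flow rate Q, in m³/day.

Flow is perpendicular to layering, so the layers act in series and the equivalent K is the thickness-weighted harmonic mean.
Total thickness L = 4.17 + 4.44 + 1.65 = 10.26 m.
Σ(b_i/K_i) = 4.17/1.00 + 4.44/9.54 + 1.65/1.15 = 6.070 d.
K_eq = L / Σ(b_i/K_i) = 10.26 / 6.070 = 1.690 m/day.
Q = K_eq · A · (Δh/L) = 1.690 × 1530 × (4.31/10.26) = 1086 m³/day.

1090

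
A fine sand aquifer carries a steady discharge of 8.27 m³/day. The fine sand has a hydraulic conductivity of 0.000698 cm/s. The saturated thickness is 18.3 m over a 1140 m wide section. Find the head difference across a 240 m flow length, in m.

Convert K: 0.000698 cm/s × 864 = 0.6031 m/day.
Cross-sectional area A = 1140 × 18.3 = 20862 m².
From Q = K·A·i, i = Q / (K·A) = 8.27 / (0.6031 × 20862) = 0.0006573.
Head loss Δh = i · L = 0.0006573 × 240 = 0.1578 m.

0.158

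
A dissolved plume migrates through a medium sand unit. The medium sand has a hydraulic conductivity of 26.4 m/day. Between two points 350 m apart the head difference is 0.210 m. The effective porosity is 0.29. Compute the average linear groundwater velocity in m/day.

Hydraulic gradient i = Δh / L = 0.210 / 350 = 0.0006000.
Darcy flux q = K · i = 26.40 × 0.0006000 = 0.01584 m/day.
Seepage velocity v = q / n_e = 0.01584 / 0.29 = 0.05462 m/day.

0.0546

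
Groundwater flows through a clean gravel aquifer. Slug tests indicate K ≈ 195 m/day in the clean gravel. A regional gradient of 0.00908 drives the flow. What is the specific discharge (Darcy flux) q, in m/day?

1.77

Hydraulic gradient i = 0.00908.
Specific discharge q = K · i = 195.0 × 0.009080 = 1.771 m/day.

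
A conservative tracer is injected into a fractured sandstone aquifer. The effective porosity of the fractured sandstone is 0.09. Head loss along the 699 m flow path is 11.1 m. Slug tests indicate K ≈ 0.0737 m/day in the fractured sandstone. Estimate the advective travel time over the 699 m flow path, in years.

Hydraulic gradient i = Δh / L = 11.1 / 699 = 0.01588.
Darcy flux q = K · i = 0.07370 × 0.01588 = 0.001170 m/day.
Seepage velocity v = q / n_e = 0.001170 / 0.09 = 0.01300 m/day.
Travel time t = L / v = 699 / 0.01300 = 53753 days = 147.2 years.

147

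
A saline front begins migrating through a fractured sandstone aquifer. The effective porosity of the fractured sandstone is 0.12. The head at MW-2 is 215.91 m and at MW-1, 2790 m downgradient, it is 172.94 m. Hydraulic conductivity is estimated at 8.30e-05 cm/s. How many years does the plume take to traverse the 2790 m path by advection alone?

830

Convert K: 8.30e-05 cm/s × 864 = 0.07171 m/day.
Hydraulic gradient i = (215.91 − 172.94) / 2790 = 42.97 / 2790 = 0.01540.
Darcy flux q = K · i = 0.07171 × 0.01540 = 0.001104 m/day.
Seepage velocity v = q / n_e = 0.001104 / 0.12 = 0.009204 m/day.
Travel time t = L / v = 2790 / 0.009204 = 3.031e+05 days = 829.9 years.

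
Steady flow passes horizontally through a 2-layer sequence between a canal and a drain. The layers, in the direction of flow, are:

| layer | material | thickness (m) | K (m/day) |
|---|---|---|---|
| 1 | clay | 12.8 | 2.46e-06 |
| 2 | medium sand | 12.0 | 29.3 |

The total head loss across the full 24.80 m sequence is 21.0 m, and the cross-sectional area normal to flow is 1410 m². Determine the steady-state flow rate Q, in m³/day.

Flow is perpendicular to layering, so the layers act in series and the equivalent K is the thickness-weighted harmonic mean.
Total thickness L = 12.8 + 12.0 = 24.80 m.
Σ(b_i/K_i) = 12.8/2.46e-06 + 12.0/29.3 = 5.203e+06 d.
K_eq = L / Σ(b_i/K_i) = 24.80 / 5.203e+06 = 4.766e-06 m/day.
Q = K_eq · A · (Δh/L) = 4.766e-06 × 1410 × (21.0/24.80) = 0.005691 m³/day.

0.00569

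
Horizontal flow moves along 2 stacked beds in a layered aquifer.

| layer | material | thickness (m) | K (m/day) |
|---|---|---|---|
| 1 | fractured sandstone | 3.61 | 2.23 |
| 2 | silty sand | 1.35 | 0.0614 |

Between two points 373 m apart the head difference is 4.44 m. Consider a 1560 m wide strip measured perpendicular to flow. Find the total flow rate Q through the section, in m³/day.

151

Flow is parallel to layering, so each bed carries its own Darcy discharge and the transmissivities add.
Σ(K_i·b_i) = 2.23×3.61 + 0.0614×1.35 = 8.133 m²/day.
Hydraulic gradient i = Δh / L = 4.44 / 373 = 0.01190.
Q = Σ(K_i·b_i) · W · i = 8.133 × 1560 × 0.01190 = 151.0 m³/day.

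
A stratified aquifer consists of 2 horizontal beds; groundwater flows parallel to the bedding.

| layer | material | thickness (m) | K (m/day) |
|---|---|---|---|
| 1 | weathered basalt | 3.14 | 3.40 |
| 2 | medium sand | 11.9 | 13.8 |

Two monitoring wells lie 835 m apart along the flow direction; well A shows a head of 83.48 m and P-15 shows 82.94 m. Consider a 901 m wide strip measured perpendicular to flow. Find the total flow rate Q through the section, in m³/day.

Flow is parallel to layering, so each bed carries its own Darcy discharge and the transmissivities add.
Σ(K_i·b_i) = 3.40×3.14 + 13.8×11.9 = 174.9 m²/day.
Hydraulic gradient i = (83.48 − 82.94) / 835 = 0.54 / 835 = 0.0006467.
Q = Σ(K_i·b_i) · W · i = 174.9 × 901 × 0.0006467 = 101.9 m³/day.

102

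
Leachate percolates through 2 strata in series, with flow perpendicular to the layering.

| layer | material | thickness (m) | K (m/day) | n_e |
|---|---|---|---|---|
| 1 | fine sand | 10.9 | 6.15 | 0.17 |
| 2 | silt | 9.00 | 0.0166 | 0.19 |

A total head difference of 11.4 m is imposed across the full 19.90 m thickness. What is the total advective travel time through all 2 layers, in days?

With flow normal to the layers, continuity requires the same specific discharge q through every layer.
Σ(b_i/K_i) = 10.9/6.15 + 9.00/0.0166 = 543.9 d.
q = Δh / Σ(b_i/K_i) = 11.4 / 543.9 = 0.02096 m/day.
In each layer the seepage velocity is v_i = q/n_i, so the layer transit time is t_i = b_i·n_i / q:
  layer 1 (fine sand): t_1 = 10.9 × 0.17 / 0.02096 = 88.41 d
  layer 2 (silt): t_2 = 9.00 × 0.19 / 0.02096 = 81.59 d
Total t = Σ t_i = 170.0 days.

170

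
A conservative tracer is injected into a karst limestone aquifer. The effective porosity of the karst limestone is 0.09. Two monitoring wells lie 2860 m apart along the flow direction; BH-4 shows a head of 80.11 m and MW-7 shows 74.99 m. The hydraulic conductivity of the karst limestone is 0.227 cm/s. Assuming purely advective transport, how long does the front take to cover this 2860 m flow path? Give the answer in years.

Convert K: 0.227 cm/s × 864 = 196.1 m/day.
Hydraulic gradient i = (80.11 − 74.99) / 2860 = 5.12 / 2860 = 0.001790.
Darcy flux q = K · i = 196.1 × 0.001790 = 0.3511 m/day.
Seepage velocity v = q / n_e = 0.3511 / 0.09 = 3.901 m/day.
Travel time t = L / v = 2860 / 3.901 = 733.1 days = 2.007 years.

2.01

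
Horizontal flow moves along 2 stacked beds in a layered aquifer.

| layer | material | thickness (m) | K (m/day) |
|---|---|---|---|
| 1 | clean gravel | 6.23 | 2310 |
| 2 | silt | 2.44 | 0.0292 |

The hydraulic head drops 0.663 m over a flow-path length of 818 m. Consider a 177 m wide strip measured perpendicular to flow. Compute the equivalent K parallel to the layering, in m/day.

1660

Flow is parallel to layering, so each bed carries its own Darcy discharge and the transmissivities add.
Σ(K_i·b_i) = 2310×6.23 + 0.0292×2.44 = 14391 m²/day.
Total thickness b = 8.670 m, so K_eq = Σ(K_i·b_i)/b = 1660 m/day.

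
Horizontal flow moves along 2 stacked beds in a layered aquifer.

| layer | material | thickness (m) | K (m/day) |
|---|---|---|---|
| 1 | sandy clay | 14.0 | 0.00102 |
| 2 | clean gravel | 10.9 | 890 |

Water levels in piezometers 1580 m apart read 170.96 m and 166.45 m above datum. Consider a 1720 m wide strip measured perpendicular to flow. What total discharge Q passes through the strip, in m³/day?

47600

Flow is parallel to layering, so each bed carries its own Darcy discharge and the transmissivities add.
Σ(K_i·b_i) = 0.00102×14.0 + 890×10.9 = 9701 m²/day.
Hydraulic gradient i = (170.96 − 166.45) / 1580 = 4.51 / 1580 = 0.002854.
Q = Σ(K_i·b_i) · W · i = 9701 × 1720 × 0.002854 = 47628 m³/day.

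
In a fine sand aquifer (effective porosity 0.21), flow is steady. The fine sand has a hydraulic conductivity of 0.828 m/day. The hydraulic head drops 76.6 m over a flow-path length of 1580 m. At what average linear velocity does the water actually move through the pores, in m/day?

Hydraulic gradient i = Δh / L = 76.6 / 1580 = 0.04848.
Darcy flux q = K · i = 0.8280 × 0.04848 = 0.04014 m/day.
Seepage velocity v = q / n_e = 0.04014 / 0.21 = 0.1912 m/day.

0.191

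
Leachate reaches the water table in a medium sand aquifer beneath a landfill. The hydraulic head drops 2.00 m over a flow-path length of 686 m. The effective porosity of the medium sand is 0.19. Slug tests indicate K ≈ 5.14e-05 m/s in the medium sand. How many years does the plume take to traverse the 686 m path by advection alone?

27.6

Convert K: 5.14e-05 m/s × 86400 = 4.441 m/day.
Hydraulic gradient i = Δh / L = 2.00 / 686 = 0.002915.
Darcy flux q = K · i = 4.441 × 0.002915 = 0.01295 m/day.
Seepage velocity v = q / n_e = 0.01295 / 0.19 = 0.06814 m/day.
Travel time t = L / v = 686 / 0.06814 = 10067 days = 27.56 years.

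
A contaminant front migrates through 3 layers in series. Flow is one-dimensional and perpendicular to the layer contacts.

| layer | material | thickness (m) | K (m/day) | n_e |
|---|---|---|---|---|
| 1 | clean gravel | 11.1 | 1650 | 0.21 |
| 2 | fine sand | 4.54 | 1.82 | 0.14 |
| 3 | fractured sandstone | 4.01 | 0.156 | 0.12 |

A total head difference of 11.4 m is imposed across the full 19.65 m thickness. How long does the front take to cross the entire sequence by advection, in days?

With flow normal to the layers, continuity requires the same specific discharge q through every layer.
Σ(b_i/K_i) = 11.1/1650 + 4.54/1.82 + 4.01/0.156 = 28.21 d.
q = Δh / Σ(b_i/K_i) = 11.4 / 28.21 = 0.4042 m/day.
In each layer the seepage velocity is v_i = q/n_i, so the layer transit time is t_i = b_i·n_i / q:
  layer 1 (clean gravel): t_1 = 11.1 × 0.21 / 0.4042 = 5.767 d
  layer 2 (fine sand): t_2 = 4.54 × 0.14 / 0.4042 = 1.573 d
  layer 3 (fractured sandstone): t_3 = 4.01 × 0.12 / 0.4042 = 1.191 d
Total t = Σ t_i = 8.531 days.

8.53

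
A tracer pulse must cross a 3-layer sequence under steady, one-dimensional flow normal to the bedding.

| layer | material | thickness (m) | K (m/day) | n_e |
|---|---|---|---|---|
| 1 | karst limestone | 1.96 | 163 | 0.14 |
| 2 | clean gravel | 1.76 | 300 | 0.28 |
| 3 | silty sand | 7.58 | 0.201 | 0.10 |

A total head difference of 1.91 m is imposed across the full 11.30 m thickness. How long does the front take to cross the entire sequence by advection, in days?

30.1

With flow normal to the layers, continuity requires the same specific discharge q through every layer.
Σ(b_i/K_i) = 1.96/163 + 1.76/300 + 7.58/0.201 = 37.73 d.
q = Δh / Σ(b_i/K_i) = 1.91 / 37.73 = 0.05062 m/day.
In each layer the seepage velocity is v_i = q/n_i, so the layer transit time is t_i = b_i·n_i / q:
  layer 1 (karst limestone): t_1 = 1.96 × 0.14 / 0.05062 = 5.420 d
  layer 2 (clean gravel): t_2 = 1.76 × 0.28 / 0.05062 = 9.735 d
  layer 3 (silty sand): t_3 = 7.58 × 0.10 / 0.05062 = 14.97 d
Total t = Σ t_i = 30.13 days.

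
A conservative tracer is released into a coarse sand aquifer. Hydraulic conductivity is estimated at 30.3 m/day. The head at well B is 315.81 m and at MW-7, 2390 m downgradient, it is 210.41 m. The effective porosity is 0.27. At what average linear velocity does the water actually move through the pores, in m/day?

Hydraulic gradient i = (315.81 − 210.41) / 2390 = 105.4 / 2390 = 0.04410.
Darcy flux q = K · i = 30.30 × 0.04410 = 1.336 m/day.
Seepage velocity v = q / n_e = 1.336 / 0.27 = 4.949 m/day.

4.95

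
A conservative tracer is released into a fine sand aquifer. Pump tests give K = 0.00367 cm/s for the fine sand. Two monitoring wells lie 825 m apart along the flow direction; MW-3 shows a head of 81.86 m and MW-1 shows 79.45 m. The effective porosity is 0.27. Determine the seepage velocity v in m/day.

Convert K: 0.00367 cm/s × 864 = 3.171 m/day.
Hydraulic gradient i = (81.86 − 79.45) / 825 = 2.41 / 825 = 0.002921.
Darcy flux q = K · i = 3.171 × 0.002921 = 0.009263 m/day.
Seepage velocity v = q / n_e = 0.009263 / 0.27 = 0.03431 m/day.

0.0343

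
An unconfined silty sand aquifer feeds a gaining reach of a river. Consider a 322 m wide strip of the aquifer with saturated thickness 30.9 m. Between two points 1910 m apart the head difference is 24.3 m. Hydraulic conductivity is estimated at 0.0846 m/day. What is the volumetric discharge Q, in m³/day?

Cross-sectional area A = 322 × 30.9 = 9950 m².
Hydraulic gradient i = Δh / L = 24.3 / 1910 = 0.01272.
Darcy's law: Q = K · A · i = 0.08460 × 9950 × 0.01272 = 10.71 m³/day.

10.7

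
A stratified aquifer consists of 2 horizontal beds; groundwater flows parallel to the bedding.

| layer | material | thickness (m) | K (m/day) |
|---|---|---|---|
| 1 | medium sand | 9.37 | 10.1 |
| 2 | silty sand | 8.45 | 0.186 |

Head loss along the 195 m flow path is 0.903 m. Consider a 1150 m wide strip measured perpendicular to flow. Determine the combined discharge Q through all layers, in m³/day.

512

Flow is parallel to layering, so each bed carries its own Darcy discharge and the transmissivities add.
Σ(K_i·b_i) = 10.1×9.37 + 0.186×8.45 = 96.21 m²/day.
Hydraulic gradient i = Δh / L = 0.903 / 195 = 0.004631.
Q = Σ(K_i·b_i) · W · i = 96.21 × 1150 × 0.004631 = 512.3 m³/day.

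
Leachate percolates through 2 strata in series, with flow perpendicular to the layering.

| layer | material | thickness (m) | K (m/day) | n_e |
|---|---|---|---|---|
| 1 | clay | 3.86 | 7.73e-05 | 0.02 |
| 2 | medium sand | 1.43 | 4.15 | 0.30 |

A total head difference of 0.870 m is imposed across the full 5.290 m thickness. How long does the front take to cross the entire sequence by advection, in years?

79.5

With flow normal to the layers, continuity requires the same specific discharge q through every layer.
Σ(b_i/K_i) = 3.86/7.73e-05 + 1.43/4.15 = 49936 d.
q = Δh / Σ(b_i/K_i) = 0.870 / 49936 = 1.742e-05 m/day.
In each layer the seepage velocity is v_i = q/n_i, so the layer transit time is t_i = b_i·n_i / q:
  layer 1 (clay): t_1 = 3.86 × 0.02 / 1.742e-05 = 4431 d
  layer 2 (medium sand): t_2 = 1.43 × 0.30 / 1.742e-05 = 24623 d
Total t = Σ t_i = 29055 days = 79.55 years.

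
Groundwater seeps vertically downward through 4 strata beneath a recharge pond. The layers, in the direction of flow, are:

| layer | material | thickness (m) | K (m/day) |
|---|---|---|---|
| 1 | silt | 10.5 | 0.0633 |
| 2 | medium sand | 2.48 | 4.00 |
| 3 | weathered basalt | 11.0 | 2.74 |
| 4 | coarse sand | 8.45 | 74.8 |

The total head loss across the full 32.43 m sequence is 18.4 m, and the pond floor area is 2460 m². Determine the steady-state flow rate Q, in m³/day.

Flow is perpendicular to layering, so the layers act in series and the equivalent K is the thickness-weighted harmonic mean.
Total thickness L = 10.5 + 2.48 + 11.0 + 8.45 = 32.43 m.
Σ(b_i/K_i) = 10.5/0.0633 + 2.48/4.00 + 11.0/2.74 + 8.45/74.8 = 170.6 d.
K_eq = L / Σ(b_i/K_i) = 32.43 / 170.6 = 0.1901 m/day.
Q = K_eq · A · (Δh/L) = 0.1901 × 2460 × (18.4/32.43) = 265.3 m³/day.

265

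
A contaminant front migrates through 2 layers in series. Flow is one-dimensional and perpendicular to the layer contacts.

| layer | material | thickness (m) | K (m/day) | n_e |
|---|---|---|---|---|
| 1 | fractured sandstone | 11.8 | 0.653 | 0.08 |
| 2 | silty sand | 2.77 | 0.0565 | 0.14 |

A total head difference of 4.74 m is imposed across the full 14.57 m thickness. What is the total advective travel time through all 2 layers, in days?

With flow normal to the layers, continuity requires the same specific discharge q through every layer.
Σ(b_i/K_i) = 11.8/0.653 + 2.77/0.0565 = 67.10 d.
q = Δh / Σ(b_i/K_i) = 4.74 / 67.10 = 0.07064 m/day.
In each layer the seepage velocity is v_i = q/n_i, so the layer transit time is t_i = b_i·n_i / q:
  layer 1 (fractured sandstone): t_1 = 11.8 × 0.08 / 0.07064 = 13.36 d
  layer 2 (silty sand): t_2 = 2.77 × 0.14 / 0.07064 = 5.489 d
Total t = Σ t_i = 18.85 days.

18.9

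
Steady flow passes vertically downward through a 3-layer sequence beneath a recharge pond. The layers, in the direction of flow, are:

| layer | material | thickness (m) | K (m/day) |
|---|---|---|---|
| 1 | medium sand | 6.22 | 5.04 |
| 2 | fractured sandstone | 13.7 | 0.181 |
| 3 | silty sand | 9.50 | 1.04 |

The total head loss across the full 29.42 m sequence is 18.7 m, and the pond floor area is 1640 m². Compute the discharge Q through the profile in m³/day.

356

Flow is perpendicular to layering, so the layers act in series and the equivalent K is the thickness-weighted harmonic mean.
Total thickness L = 6.22 + 13.7 + 9.50 = 29.42 m.
Σ(b_i/K_i) = 6.22/5.04 + 13.7/0.181 + 9.50/1.04 = 86.06 d.
K_eq = L / Σ(b_i/K_i) = 29.42 / 86.06 = 0.3419 m/day.
Q = K_eq · A · (Δh/L) = 0.3419 × 1640 × (18.7/29.42) = 356.4 m³/day.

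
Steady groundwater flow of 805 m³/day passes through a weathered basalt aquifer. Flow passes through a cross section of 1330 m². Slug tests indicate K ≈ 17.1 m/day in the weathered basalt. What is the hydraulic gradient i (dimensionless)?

From Q = K·A·i, i = Q / (K·A) = 805 / (17.10 × 1330) = 0.03540.

0.0354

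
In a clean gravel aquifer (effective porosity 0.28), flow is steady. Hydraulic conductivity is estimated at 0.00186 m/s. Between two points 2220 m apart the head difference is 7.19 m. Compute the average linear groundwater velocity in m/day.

1.86

Convert K: 0.00186 m/s × 86400 = 160.7 m/day.
Hydraulic gradient i = Δh / L = 7.19 / 2220 = 0.003239.
Darcy flux q = K · i = 160.7 × 0.003239 = 0.5205 m/day.
Seepage velocity v = q / n_e = 0.5205 / 0.28 = 1.859 m/day.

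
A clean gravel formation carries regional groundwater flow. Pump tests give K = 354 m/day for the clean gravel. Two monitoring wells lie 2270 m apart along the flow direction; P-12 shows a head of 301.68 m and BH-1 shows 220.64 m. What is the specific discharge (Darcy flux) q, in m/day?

Hydraulic gradient i = (301.68 − 220.64) / 2270 = 81.04 / 2270 = 0.03570.
Specific discharge q = K · i = 354.0 × 0.03570 = 12.64 m/day.

12.6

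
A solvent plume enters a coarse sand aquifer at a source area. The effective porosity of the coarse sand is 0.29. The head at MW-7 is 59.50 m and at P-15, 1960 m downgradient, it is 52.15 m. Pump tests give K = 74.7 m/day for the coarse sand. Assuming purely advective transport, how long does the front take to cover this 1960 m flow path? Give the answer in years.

Hydraulic gradient i = (59.50 − 52.15) / 1960 = 7.35 / 1960 = 0.003750.
Darcy flux q = K · i = 74.70 × 0.003750 = 0.2801 m/day.
Seepage velocity v = q / n_e = 0.2801 / 0.29 = 0.9659 m/day.
Travel time t = L / v = 1960 / 0.9659 = 2029 days = 5.555 years.

5.56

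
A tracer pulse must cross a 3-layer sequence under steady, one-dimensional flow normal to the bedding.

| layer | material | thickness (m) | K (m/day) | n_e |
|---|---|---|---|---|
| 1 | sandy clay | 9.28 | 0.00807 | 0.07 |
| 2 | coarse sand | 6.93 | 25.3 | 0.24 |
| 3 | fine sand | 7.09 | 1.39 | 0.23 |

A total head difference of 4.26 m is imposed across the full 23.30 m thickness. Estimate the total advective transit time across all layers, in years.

With flow normal to the layers, continuity requires the same specific discharge q through every layer.
Σ(b_i/K_i) = 9.28/0.00807 + 6.93/25.3 + 7.09/1.39 = 1155 d.
q = Δh / Σ(b_i/K_i) = 4.26 / 1155 = 0.003687 m/day.
In each layer the seepage velocity is v_i = q/n_i, so the layer transit time is t_i = b_i·n_i / q:
  layer 1 (sandy clay): t_1 = 9.28 × 0.07 / 0.003687 = 176.2 d
  layer 2 (coarse sand): t_2 = 6.93 × 0.24 / 0.003687 = 451.1 d
  layer 3 (fine sand): t_3 = 7.09 × 0.23 / 0.003687 = 442.2 d
Total t = Σ t_i = 1069 days = 2.928 years.

2.93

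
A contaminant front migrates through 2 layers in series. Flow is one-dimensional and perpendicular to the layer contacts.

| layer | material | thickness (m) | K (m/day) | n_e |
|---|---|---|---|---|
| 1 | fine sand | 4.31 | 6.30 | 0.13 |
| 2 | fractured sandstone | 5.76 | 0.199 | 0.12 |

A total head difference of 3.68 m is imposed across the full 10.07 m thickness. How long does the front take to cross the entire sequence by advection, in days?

10.1

With flow normal to the layers, continuity requires the same specific discharge q through every layer.
Σ(b_i/K_i) = 4.31/6.30 + 5.76/0.199 = 29.63 d.
q = Δh / Σ(b_i/K_i) = 3.68 / 29.63 = 0.1242 m/day.
In each layer the seepage velocity is v_i = q/n_i, so the layer transit time is t_i = b_i·n_i / q:
  layer 1 (fine sand): t_1 = 4.31 × 0.13 / 0.1242 = 4.511 d
  layer 2 (fractured sandstone): t_2 = 5.76 × 0.12 / 0.1242 = 5.565 d
Total t = Σ t_i = 10.08 days.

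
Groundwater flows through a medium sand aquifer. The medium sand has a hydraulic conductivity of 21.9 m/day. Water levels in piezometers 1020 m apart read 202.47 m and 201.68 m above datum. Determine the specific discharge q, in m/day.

0.0170

Hydraulic gradient i = (202.47 − 201.68) / 1020 = 0.79 / 1020 = 0.0007745.
Specific discharge q = K · i = 21.90 × 0.0007745 = 0.01696 m/day.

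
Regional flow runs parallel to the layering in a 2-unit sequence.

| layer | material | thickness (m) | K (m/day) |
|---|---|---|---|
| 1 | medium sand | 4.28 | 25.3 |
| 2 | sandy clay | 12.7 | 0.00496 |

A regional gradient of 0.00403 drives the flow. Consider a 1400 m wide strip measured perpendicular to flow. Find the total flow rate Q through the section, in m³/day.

Flow is parallel to layering, so each bed carries its own Darcy discharge and the transmissivities add.
Σ(K_i·b_i) = 25.3×4.28 + 0.00496×12.7 = 108.3 m²/day.
Hydraulic gradient i = 0.00403.
Q = Σ(K_i·b_i) · W · i = 108.3 × 1400 × 0.004030 = 611.3 m³/day.

611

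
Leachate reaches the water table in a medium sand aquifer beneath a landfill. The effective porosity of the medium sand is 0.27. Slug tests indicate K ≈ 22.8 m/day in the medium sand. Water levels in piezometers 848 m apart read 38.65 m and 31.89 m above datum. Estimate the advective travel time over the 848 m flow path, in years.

3.45

Hydraulic gradient i = (38.65 − 31.89) / 848 = 6.76 / 848 = 0.007972.
Darcy flux q = K · i = 22.80 × 0.007972 = 0.1818 m/day.
Seepage velocity v = q / n_e = 0.1818 / 0.27 = 0.6732 m/day.
Travel time t = L / v = 848 / 0.6732 = 1260 days = 3.449 years.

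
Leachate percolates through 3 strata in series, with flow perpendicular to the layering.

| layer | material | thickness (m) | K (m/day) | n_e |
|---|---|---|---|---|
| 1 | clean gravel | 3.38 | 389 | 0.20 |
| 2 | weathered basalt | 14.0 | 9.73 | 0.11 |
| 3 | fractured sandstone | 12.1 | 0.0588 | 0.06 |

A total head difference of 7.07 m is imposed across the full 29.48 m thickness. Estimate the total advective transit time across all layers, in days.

With flow normal to the layers, continuity requires the same specific discharge q through every layer.
Σ(b_i/K_i) = 3.38/389 + 14.0/9.73 + 12.1/0.0588 = 207.2 d.
q = Δh / Σ(b_i/K_i) = 7.07 / 207.2 = 0.03412 m/day.
In each layer the seepage velocity is v_i = q/n_i, so the layer transit time is t_i = b_i·n_i / q:
  layer 1 (clean gravel): t_1 = 3.38 × 0.20 / 0.03412 = 19.81 d
  layer 2 (weathered basalt): t_2 = 14.0 × 0.11 / 0.03412 = 45.14 d
  layer 3 (fractured sandstone): t_3 = 12.1 × 0.06 / 0.03412 = 21.28 d
Total t = Σ t_i = 86.23 days.

86.2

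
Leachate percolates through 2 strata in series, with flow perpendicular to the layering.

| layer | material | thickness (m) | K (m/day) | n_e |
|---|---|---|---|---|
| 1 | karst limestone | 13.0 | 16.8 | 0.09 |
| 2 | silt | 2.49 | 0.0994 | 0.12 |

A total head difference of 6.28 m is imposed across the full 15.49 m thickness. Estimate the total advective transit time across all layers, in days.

With flow normal to the layers, continuity requires the same specific discharge q through every layer.
Σ(b_i/K_i) = 13.0/16.8 + 2.49/0.0994 = 25.82 d.
q = Δh / Σ(b_i/K_i) = 6.28 / 25.82 = 0.2432 m/day.
In each layer the seepage velocity is v_i = q/n_i, so the layer transit time is t_i = b_i·n_i / q:
  layer 1 (karst limestone): t_1 = 13.0 × 0.09 / 0.2432 = 4.811 d
  layer 2 (silt): t_2 = 2.49 × 0.12 / 0.2432 = 1.229 d
Total t = Σ t_i = 6.040 days.

6.04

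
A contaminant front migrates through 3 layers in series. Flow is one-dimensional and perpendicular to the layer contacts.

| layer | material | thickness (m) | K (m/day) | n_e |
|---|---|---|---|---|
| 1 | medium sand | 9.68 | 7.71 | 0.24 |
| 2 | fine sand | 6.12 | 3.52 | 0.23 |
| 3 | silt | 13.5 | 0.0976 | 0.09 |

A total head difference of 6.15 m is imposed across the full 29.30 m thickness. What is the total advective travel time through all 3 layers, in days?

114

With flow normal to the layers, continuity requires the same specific discharge q through every layer.
Σ(b_i/K_i) = 9.68/7.71 + 6.12/3.52 + 13.5/0.0976 = 141.3 d.
q = Δh / Σ(b_i/K_i) = 6.15 / 141.3 = 0.04352 m/day.
In each layer the seepage velocity is v_i = q/n_i, so the layer transit time is t_i = b_i·n_i / q:
  layer 1 (medium sand): t_1 = 9.68 × 0.24 / 0.04352 = 53.38 d
  layer 2 (fine sand): t_2 = 6.12 × 0.23 / 0.04352 = 32.34 d
  layer 3 (silt): t_3 = 13.5 × 0.09 / 0.04352 = 27.92 d
Total t = Σ t_i = 113.6 days.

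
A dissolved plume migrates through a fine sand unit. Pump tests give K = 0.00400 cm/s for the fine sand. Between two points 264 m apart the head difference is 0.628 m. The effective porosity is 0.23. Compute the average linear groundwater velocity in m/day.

Convert K: 0.00400 cm/s × 864 = 3.456 m/day.
Hydraulic gradient i = Δh / L = 0.628 / 264 = 0.002379.
Darcy flux q = K · i = 3.456 × 0.002379 = 0.008221 m/day.
Seepage velocity v = q / n_e = 0.008221 / 0.23 = 0.03574 m/day.

0.0357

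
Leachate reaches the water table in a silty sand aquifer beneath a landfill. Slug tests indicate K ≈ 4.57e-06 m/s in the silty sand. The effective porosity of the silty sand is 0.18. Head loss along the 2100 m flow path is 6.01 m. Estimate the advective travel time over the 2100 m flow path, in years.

916

Convert K: 4.57e-06 m/s × 86400 = 0.3948 m/day.
Hydraulic gradient i = Δh / L = 6.01 / 2100 = 0.002862.
Darcy flux q = K · i = 0.3948 × 0.002862 = 0.001130 m/day.
Seepage velocity v = q / n_e = 0.001130 / 0.18 = 0.006278 m/day.
Travel time t = L / v = 2100 / 0.006278 = 3.345e+05 days = 915.8 years.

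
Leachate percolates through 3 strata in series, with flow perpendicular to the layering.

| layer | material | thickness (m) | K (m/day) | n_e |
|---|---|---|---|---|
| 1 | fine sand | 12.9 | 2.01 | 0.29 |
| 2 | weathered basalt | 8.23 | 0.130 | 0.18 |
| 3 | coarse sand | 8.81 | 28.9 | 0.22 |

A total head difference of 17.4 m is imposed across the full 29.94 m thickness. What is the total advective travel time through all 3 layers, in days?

28.8

With flow normal to the layers, continuity requires the same specific discharge q through every layer.
Σ(b_i/K_i) = 12.9/2.01 + 8.23/0.130 + 8.81/28.9 = 70.03 d.
q = Δh / Σ(b_i/K_i) = 17.4 / 70.03 = 0.2485 m/day.
In each layer the seepage velocity is v_i = q/n_i, so the layer transit time is t_i = b_i·n_i / q:
  layer 1 (fine sand): t_1 = 12.9 × 0.29 / 0.2485 = 15.06 d
  layer 2 (weathered basalt): t_2 = 8.23 × 0.18 / 0.2485 = 5.962 d
  layer 3 (coarse sand): t_3 = 8.81 × 0.22 / 0.2485 = 7.801 d
Total t = Σ t_i = 28.82 days.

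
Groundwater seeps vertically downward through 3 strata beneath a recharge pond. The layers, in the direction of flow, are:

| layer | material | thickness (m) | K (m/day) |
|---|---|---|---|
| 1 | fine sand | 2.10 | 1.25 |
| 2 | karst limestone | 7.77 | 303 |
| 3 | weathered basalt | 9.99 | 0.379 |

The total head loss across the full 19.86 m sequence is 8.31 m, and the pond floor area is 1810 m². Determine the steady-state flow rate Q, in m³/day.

Flow is perpendicular to layering, so the layers act in series and the equivalent K is the thickness-weighted harmonic mean.
Total thickness L = 2.10 + 7.77 + 9.99 = 19.86 m.
Σ(b_i/K_i) = 2.10/1.25 + 7.77/303 + 9.99/0.379 = 28.06 d.
K_eq = L / Σ(b_i/K_i) = 19.86 / 28.06 = 0.7077 m/day.
Q = K_eq · A · (Δh/L) = 0.7077 × 1810 × (8.31/19.86) = 535.9 m³/day.

536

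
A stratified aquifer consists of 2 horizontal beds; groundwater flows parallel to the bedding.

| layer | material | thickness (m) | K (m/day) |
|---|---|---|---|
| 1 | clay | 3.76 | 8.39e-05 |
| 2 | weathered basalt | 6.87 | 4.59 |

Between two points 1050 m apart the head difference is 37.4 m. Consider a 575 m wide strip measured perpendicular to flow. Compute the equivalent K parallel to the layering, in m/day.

2.97

Flow is parallel to layering, so each bed carries its own Darcy discharge and the transmissivities add.
Σ(K_i·b_i) = 8.39e-05×3.76 + 4.59×6.87 = 31.53 m²/day.
Total thickness b = 10.63 m, so K_eq = Σ(K_i·b_i)/b = 2.966 m/day.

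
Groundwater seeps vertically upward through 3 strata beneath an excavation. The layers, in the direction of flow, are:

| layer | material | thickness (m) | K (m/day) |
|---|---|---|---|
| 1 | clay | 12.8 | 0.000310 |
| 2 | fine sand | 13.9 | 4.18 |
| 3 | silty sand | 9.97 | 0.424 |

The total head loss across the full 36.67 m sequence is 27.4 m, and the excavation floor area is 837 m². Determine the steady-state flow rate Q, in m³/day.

0.555

Flow is perpendicular to layering, so the layers act in series and the equivalent K is the thickness-weighted harmonic mean.
Total thickness L = 12.8 + 13.9 + 9.97 = 36.67 m.
Σ(b_i/K_i) = 12.8/0.000310 + 13.9/4.18 + 9.97/0.424 = 41317 d.
K_eq = L / Σ(b_i/K_i) = 36.67 / 41317 = 0.0008875 m/day.
Q = K_eq · A · (Δh/L) = 0.0008875 × 837 × (27.4/36.67) = 0.5551 m³/day.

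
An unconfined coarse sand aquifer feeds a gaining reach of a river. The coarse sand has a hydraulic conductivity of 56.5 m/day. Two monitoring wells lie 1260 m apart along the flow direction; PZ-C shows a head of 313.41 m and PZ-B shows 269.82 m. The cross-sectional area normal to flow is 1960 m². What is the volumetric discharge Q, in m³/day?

3830

Hydraulic gradient i = (313.41 − 269.82) / 1260 = 43.59 / 1260 = 0.03460.
Darcy's law: Q = K · A · i = 56.50 × 1960 × 0.03460 = 3831 m³/day.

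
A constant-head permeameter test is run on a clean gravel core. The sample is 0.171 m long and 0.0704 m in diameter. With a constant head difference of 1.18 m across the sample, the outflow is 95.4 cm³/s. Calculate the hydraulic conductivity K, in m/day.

Cross-sectional area A = π·(d/2)² = π × (0.0704/2)² = 0.003893 m².
Convert discharge: 95.4 cm³/s = 9.540e-05 m³/s.
Darcy's law rearranged: K = Q·L / (A·Δh) = 9.540e-05 × 0.171 / (0.003893 × 1.18) = 0.003552 m/s = 306.9 m/day.

307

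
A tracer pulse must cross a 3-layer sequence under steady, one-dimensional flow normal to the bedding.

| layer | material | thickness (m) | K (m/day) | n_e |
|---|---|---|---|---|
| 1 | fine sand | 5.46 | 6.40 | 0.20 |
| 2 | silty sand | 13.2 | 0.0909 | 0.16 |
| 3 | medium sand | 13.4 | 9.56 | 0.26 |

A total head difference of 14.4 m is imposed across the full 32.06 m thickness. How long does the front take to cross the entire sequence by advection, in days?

With flow normal to the layers, continuity requires the same specific discharge q through every layer.
Σ(b_i/K_i) = 5.46/6.40 + 13.2/0.0909 + 13.4/9.56 = 147.5 d.
q = Δh / Σ(b_i/K_i) = 14.4 / 147.5 = 0.09765 m/day.
In each layer the seepage velocity is v_i = q/n_i, so the layer transit time is t_i = b_i·n_i / q:
  layer 1 (fine sand): t_1 = 5.46 × 0.20 / 0.09765 = 11.18 d
  layer 2 (silty sand): t_2 = 13.2 × 0.16 / 0.09765 = 21.63 d
  layer 3 (medium sand): t_3 = 13.4 × 0.26 / 0.09765 = 35.68 d
Total t = Σ t_i = 68.49 days.

68.5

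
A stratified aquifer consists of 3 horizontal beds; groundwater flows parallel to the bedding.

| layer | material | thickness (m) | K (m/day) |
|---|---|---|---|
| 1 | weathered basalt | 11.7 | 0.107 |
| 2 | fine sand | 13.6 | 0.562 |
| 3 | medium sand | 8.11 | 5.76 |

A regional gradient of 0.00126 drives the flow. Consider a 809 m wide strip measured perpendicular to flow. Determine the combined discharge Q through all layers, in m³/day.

56.7

Flow is parallel to layering, so each bed carries its own Darcy discharge and the transmissivities add.
Σ(K_i·b_i) = 0.107×11.7 + 0.562×13.6 + 5.76×8.11 = 55.61 m²/day.
Hydraulic gradient i = 0.00126.
Q = Σ(K_i·b_i) · W · i = 55.61 × 809 × 0.001260 = 56.68 m³/day.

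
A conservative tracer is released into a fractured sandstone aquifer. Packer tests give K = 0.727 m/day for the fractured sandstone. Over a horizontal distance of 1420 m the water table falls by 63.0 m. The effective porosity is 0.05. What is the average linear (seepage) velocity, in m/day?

0.645

Hydraulic gradient i = Δh / L = 63.0 / 1420 = 0.04437.
Darcy flux q = K · i = 0.7270 × 0.04437 = 0.03225 m/day.
Seepage velocity v = q / n_e = 0.03225 / 0.05 = 0.6451 m/day.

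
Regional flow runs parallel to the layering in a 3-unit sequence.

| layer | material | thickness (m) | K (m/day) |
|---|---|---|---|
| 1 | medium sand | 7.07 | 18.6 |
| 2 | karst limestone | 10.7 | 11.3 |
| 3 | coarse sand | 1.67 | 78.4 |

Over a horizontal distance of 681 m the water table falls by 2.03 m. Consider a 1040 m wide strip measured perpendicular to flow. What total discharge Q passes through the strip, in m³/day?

Flow is parallel to layering, so each bed carries its own Darcy discharge and the transmissivities add.
Σ(K_i·b_i) = 18.6×7.07 + 11.3×10.7 + 78.4×1.67 = 383.3 m²/day.
Hydraulic gradient i = Δh / L = 2.03 / 681 = 0.002981.
Q = Σ(K_i·b_i) · W · i = 383.3 × 1040 × 0.002981 = 1188 m³/day.

1190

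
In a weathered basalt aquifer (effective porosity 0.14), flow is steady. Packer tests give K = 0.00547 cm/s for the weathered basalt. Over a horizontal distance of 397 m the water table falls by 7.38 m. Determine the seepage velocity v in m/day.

Convert K: 0.00547 cm/s × 864 = 4.726 m/day.
Hydraulic gradient i = Δh / L = 7.38 / 397 = 0.01859.
Darcy flux q = K · i = 4.726 × 0.01859 = 0.08786 m/day.
Seepage velocity v = q / n_e = 0.08786 / 0.14 = 0.6275 m/day.

0.628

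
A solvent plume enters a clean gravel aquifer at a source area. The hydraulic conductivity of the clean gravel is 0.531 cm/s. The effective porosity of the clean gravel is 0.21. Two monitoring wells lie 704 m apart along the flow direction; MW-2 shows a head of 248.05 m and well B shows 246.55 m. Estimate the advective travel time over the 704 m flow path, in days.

151

Convert K: 0.531 cm/s × 864 = 458.8 m/day.
Hydraulic gradient i = (248.05 − 246.55) / 704 = 1.5 / 704 = 0.002131.
Darcy flux q = K · i = 458.8 × 0.002131 = 0.9775 m/day.
Seepage velocity v = q / n_e = 0.9775 / 0.21 = 4.655 m/day.
Travel time t = L / v = 704 / 4.655 = 151.2 days.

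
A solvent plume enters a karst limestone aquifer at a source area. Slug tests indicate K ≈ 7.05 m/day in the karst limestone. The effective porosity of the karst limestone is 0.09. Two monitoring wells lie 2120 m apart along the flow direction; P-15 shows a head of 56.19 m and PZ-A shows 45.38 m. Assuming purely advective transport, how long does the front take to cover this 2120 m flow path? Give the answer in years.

Hydraulic gradient i = (56.19 − 45.38) / 2120 = 10.81 / 2120 = 0.005099.
Darcy flux q = K · i = 7.050 × 0.005099 = 0.03595 m/day.
Seepage velocity v = q / n_e = 0.03595 / 0.09 = 0.3994 m/day.
Travel time t = L / v = 2120 / 0.3994 = 5308 days = 14.53 years.

14.5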